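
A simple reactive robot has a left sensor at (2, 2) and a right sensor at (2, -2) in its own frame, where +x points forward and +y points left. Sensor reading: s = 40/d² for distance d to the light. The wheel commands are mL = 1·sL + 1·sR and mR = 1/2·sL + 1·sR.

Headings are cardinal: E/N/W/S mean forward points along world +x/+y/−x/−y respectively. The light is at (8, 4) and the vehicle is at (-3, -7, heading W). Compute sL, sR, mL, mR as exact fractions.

left sensor world pos  = (-5, -9); dL² = 338
right sensor world pos = (-5, -5); dR² = 250
sL = 40/338 = 20/169
sR = 40/250 = 4/25
mL = 1·sL + 1·sR = 1176/4225
mR = 1/2·sL + 1·sR = 926/4225

20/169 4/25 1176/4225 926/4225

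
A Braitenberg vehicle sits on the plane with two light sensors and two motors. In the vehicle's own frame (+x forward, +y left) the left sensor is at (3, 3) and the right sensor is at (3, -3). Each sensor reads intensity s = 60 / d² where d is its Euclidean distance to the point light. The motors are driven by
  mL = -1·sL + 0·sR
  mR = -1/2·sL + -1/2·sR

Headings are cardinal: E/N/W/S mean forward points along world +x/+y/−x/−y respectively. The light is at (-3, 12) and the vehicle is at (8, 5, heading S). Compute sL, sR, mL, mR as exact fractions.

15/74 15/41 -15/74 -1725/6068

left sensor world pos  = (11, 2); dL² = 296
right sensor world pos = (5, 2); dR² = 164
sL = 60/296 = 15/74
sR = 60/164 = 15/41
mL = -1·sL + 0·sR = -15/74
mR = -1/2·sL + -1/2·sR = -1725/6068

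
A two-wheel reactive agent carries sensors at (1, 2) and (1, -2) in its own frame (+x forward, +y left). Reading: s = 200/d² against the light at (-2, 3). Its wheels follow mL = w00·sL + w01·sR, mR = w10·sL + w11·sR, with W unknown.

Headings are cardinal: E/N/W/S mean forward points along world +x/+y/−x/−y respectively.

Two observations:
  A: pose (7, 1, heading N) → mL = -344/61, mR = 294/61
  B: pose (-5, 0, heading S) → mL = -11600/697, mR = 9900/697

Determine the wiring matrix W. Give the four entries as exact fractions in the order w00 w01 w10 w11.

obs A: pose=(7,1,N) → sL=4, sR=100/61, mL=-344/61, mR=294/61
obs B: pose=(-5,0,S) → sL=200/17, sR=200/41, mL=-11600/697, mR=9900/697
sensor matrix S = [[4, 100/61], [200/17, 200/41]]; det S = 9600/42517
solve [mL_A; mL_B] = S·[w00; w01] and [mR_A; mR_B] = S·[w10; w11]:
  w00 = -1, w01 = -1, w10 = 1, w11 = 1/2

-1 -1 1 1/2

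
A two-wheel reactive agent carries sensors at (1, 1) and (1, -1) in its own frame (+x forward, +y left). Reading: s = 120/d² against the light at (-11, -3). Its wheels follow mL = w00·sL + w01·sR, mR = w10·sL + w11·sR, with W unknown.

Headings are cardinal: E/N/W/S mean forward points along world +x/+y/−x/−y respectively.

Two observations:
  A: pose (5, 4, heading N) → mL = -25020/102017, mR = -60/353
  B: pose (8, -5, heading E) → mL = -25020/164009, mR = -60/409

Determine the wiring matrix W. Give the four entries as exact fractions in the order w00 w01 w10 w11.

-1 1/2 0 -1/2

obs A: pose=(5,4,N) → sL=120/289, sR=120/353, mL=-25020/102017, mR=-60/353
obs B: pose=(8,-5,E) → sL=120/401, sR=120/409, mL=-25020/164009, mR=-60/409
sensor matrix S = [[120/289, 120/353], [120/401, 120/409]]; det S = 336268800/16731706153
solve [mL_A; mL_B] = S·[w00; w01] and [mR_A; mR_B] = S·[w10; w11]:
  w00 = -1, w01 = 1/2, w10 = 0, w11 = -1/2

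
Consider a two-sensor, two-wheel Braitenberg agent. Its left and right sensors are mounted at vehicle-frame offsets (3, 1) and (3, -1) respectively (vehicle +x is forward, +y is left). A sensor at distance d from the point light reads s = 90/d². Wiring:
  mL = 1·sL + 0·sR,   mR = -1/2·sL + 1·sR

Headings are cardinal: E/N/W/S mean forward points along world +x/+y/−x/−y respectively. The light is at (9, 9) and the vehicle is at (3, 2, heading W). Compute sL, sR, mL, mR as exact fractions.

18/29 10/13 18/29 173/377

left sensor world pos  = (0, 1); dL² = 145
right sensor world pos = (0, 3); dR² = 117
sL = 90/145 = 18/29
sR = 90/117 = 10/13
mL = 1·sL + 0·sR = 18/29
mR = -1/2·sL + 1·sR = 173/377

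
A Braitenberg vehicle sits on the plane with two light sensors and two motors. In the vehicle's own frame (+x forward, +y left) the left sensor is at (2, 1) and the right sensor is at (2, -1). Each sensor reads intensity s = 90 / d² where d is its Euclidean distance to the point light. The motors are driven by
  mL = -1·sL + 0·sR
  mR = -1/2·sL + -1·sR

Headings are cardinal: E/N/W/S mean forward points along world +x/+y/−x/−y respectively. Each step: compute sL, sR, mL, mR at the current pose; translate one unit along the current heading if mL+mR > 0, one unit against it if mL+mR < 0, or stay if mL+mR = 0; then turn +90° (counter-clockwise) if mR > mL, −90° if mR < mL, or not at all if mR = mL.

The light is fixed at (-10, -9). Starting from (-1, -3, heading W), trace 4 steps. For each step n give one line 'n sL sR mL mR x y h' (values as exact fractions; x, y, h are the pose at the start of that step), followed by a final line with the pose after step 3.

0 45/37 45/49 -45/37 -5535/3626 -1 -3 W
1 18/29 18/37 -18/29 -855/1073 0 -3 N
2 1/2 9/16 -1/2 -13/16 0 -4 E
3 90/109 90/73 -90/109 -13095/7957 -1 -4 S
final -1 -3 W

n=0: pose=(-1,-3,W); sL=45/37, sR=45/49; mL=-45/37, mR=-5535/3626; mL+mR=-9945/3626 → advance -1; mR−mL=-1125/3626 → turn -1·90°
n=1: pose=(0,-3,N); sL=18/29, sR=18/37; mL=-18/29, mR=-855/1073; mL+mR=-1521/1073 → advance -1; mR−mL=-189/1073 → turn -1·90°
n=2: pose=(0,-4,E); sL=1/2, sR=9/16; mL=-1/2, mR=-13/16; mL+mR=-21/16 → advance -1; mR−mL=-5/16 → turn -1·90°
n=3: pose=(-1,-4,S); sL=90/109, sR=90/73; mL=-90/109, mR=-13095/7957; mL+mR=-19665/7957 → advance -1; mR−mL=-6525/7957 → turn -1·90°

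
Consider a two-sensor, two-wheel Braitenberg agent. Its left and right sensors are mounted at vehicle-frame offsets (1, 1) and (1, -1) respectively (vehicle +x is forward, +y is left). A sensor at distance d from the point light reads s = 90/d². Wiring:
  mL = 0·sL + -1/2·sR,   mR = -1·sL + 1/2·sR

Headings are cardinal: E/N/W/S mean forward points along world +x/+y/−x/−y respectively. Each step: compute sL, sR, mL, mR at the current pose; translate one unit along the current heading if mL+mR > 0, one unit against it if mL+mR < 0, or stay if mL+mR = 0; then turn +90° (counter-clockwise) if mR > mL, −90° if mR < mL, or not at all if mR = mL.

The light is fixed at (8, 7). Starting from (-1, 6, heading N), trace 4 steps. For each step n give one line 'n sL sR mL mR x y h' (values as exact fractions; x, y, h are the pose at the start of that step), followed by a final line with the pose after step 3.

n=0: pose=(-1,6,N); sL=9/10, sR=45/32; mL=-45/64, mR=-63/320; mL+mR=-9/10 → advance -1; mR−mL=81/160 → turn +1·90°
n=1: pose=(-1,5,W); sL=90/109, sR=90/101; mL=-45/101, mR=-4185/11009; mL+mR=-90/109 → advance -1; mR−mL=720/11009 → turn +1·90°
n=2: pose=(0,5,S); sL=45/29, sR=1; mL=-1/2, mR=-61/58; mL+mR=-45/29 → advance -1; mR−mL=-16/29 → turn -1·90°
n=3: pose=(0,6,W); sL=18/17, sR=10/9; mL=-5/9, mR=-77/153; mL+mR=-18/17 → advance -1; mR−mL=8/153 → turn +1·90°

0 9/10 45/32 -45/64 -63/320 -1 6 N
1 90/109 90/101 -45/101 -4185/11009 -1 5 W
2 45/29 1 -1/2 -61/58 0 5 S
3 18/17 10/9 -5/9 -77/153 0 6 W
final 1 6 S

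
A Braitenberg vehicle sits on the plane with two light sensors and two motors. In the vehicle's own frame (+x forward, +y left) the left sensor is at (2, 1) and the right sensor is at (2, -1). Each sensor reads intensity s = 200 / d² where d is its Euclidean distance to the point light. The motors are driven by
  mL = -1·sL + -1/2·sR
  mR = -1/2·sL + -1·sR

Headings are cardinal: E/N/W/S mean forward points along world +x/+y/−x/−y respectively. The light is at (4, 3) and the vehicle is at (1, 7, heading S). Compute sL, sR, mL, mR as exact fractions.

25 10 -30 -45/2

left sensor world pos  = (2, 5); dL² = 8
right sensor world pos = (0, 5); dR² = 20
sL = 200/8 = 25
sR = 200/20 = 10
mL = -1·sL + -1/2·sR = -30
mR = -1/2·sL + -1·sR = -45/2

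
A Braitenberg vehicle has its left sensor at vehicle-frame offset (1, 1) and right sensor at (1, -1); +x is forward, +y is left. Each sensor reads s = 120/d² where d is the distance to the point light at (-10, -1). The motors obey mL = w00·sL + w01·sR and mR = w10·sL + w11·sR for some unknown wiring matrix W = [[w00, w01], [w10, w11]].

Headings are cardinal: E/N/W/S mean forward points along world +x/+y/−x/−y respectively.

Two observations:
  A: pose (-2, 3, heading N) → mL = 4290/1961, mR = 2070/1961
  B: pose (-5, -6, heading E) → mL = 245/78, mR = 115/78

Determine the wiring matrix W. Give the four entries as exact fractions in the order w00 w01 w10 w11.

1 1/2 1 -1/2

obs A: pose=(-2,3,N) → sL=60/37, sR=60/53, mL=4290/1961, mR=2070/1961
obs B: pose=(-5,-6,E) → sL=30/13, sR=5/3, mL=245/78, mR=115/78
sensor matrix S = [[60/37, 60/53], [30/13, 5/3]]; det S = 2300/25493
solve [mL_A; mL_B] = S·[w00; w01] and [mR_A; mR_B] = S·[w10; w11]:
  w00 = 1, w01 = 1/2, w10 = 1, w11 = -1/2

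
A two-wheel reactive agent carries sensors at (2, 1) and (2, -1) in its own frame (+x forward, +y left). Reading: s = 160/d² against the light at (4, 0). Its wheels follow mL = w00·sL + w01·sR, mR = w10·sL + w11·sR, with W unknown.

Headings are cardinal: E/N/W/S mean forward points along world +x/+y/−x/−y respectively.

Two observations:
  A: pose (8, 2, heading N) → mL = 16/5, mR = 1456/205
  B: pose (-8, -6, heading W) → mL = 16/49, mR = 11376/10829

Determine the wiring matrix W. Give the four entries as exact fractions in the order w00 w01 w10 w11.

1/2 0 1/2 1

obs A: pose=(8,2,N) → sL=32/5, sR=160/41, mL=16/5, mR=1456/205
obs B: pose=(-8,-6,W) → sL=32/49, sR=160/221, mL=16/49, mR=11376/10829
sensor matrix S = [[32/5, 160/41], [32/49, 160/221]]; det S = 925696/443989
solve [mL_A; mL_B] = S·[w00; w01] and [mR_A; mR_B] = S·[w10; w11]:
  w00 = 1/2, w01 = 0, w10 = 1/2, w11 = 1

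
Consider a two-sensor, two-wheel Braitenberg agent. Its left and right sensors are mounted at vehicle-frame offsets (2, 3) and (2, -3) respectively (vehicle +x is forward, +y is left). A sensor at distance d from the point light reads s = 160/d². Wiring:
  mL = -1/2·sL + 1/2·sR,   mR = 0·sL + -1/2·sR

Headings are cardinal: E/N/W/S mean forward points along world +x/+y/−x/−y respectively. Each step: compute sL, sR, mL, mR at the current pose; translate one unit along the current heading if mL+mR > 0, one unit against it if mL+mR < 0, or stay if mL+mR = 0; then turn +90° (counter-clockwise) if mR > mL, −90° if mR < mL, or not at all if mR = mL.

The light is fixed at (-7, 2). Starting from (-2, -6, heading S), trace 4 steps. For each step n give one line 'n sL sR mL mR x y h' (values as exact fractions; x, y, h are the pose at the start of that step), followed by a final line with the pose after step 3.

n=0: pose=(-2,-6,S); sL=40/41, sR=20/13; mL=150/533, mR=-10/13; mL+mR=-20/41 → advance -1; mR−mL=-560/533 → turn -1·90°
n=1: pose=(-2,-5,W); sL=160/109, sR=32/5; mL=1344/545, mR=-16/5; mL+mR=-80/109 → advance -1; mR−mL=-3088/545 → turn -1·90°
n=2: pose=(-1,-5,N); sL=80/17, sR=80/53; mL=-1440/901, mR=-40/53; mL+mR=-40/17 → advance -1; mR−mL=760/901 → turn +1·90°
n=3: pose=(-1,-6,W); sL=160/137, sR=160/41; mL=7680/5617, mR=-80/41; mL+mR=-80/137 → advance -1; mR−mL=-18640/5617 → turn -1·90°

0 40/41 20/13 150/533 -10/13 -2 -6 S
1 160/109 32/5 1344/545 -16/5 -2 -5 W
2 80/17 80/53 -1440/901 -40/53 -1 -5 N
3 160/137 160/41 7680/5617 -80/41 -1 -6 W
final 0 -6 N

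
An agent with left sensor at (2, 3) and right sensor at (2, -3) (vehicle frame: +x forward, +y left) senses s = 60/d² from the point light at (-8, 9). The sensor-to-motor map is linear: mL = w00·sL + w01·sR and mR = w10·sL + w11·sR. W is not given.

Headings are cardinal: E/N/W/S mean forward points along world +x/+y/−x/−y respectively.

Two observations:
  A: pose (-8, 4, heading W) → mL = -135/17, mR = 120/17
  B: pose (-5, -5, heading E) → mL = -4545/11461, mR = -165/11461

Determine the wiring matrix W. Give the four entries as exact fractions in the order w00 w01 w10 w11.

-1/2 -1 -1/2 1

obs A: pose=(-8,4,W) → sL=15/17, sR=15/2, mL=-135/17, mR=120/17
obs B: pose=(-5,-5,E) → sL=30/73, sR=30/157, mL=-4545/11461, mR=-165/11461
sensor matrix S = [[15/17, 15/2], [30/73, 30/157]]; det S = -567675/194837
solve [mL_A; mL_B] = S·[w00; w01] and [mR_A; mR_B] = S·[w10; w11]:
  w00 = -1/2, w01 = -1, w10 = -1/2, w11 = 1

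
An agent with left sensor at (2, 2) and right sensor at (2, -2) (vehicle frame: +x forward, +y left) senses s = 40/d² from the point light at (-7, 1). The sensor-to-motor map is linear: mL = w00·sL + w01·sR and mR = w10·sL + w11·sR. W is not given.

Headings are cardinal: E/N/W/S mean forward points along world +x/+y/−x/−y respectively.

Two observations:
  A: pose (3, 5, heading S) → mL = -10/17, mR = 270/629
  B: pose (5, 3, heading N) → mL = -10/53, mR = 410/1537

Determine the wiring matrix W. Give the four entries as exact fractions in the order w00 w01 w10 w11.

0 -1 1/2 1/2

obs A: pose=(3,5,S) → sL=10/37, sR=10/17, mL=-10/17, mR=270/629
obs B: pose=(5,3,N) → sL=10/29, sR=10/53, mL=-10/53, mR=410/1537
sensor matrix S = [[10/37, 10/17], [10/29, 10/53]]; det S = -146800/966773
solve [mL_A; mL_B] = S·[w00; w01] and [mR_A; mR_B] = S·[w10; w11]:
  w00 = 0, w01 = -1, w10 = 1/2, w11 = 1/2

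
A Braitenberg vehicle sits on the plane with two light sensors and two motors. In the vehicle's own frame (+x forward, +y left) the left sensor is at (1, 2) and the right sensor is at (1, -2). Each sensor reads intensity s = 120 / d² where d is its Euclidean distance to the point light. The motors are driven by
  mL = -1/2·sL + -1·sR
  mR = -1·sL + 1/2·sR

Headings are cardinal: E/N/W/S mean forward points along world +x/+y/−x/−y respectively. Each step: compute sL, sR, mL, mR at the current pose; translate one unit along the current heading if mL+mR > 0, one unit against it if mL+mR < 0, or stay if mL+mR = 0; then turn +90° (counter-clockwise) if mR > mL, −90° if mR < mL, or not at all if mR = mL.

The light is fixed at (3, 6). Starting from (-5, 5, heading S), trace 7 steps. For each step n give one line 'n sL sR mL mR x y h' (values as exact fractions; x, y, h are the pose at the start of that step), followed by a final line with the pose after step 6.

n=0: pose=(-5,5,S); sL=3, sR=15/13; mL=-69/26, mR=-63/26; mL+mR=-66/13 → advance -1; mR−mL=3/13 → turn +1·90°
n=1: pose=(-5,6,E); sL=120/53, sR=120/53; mL=-180/53, mR=-60/53; mL+mR=-240/53 → advance -1; mR−mL=120/53 → turn +1·90°
n=2: pose=(-6,6,N); sL=60/61, sR=12/5; mL=-882/305, mR=66/305; mL+mR=-816/305 → advance -1; mR−mL=948/305 → turn +1·90°
n=3: pose=(-6,5,W); sL=120/109, sR=120/101; mL=-19140/11009, mR=-5580/11009; mL+mR=-24720/11009 → advance -1; mR−mL=13560/11009 → turn +1·90°
n=4: pose=(-5,5,S); sL=3, sR=15/13; mL=-69/26, mR=-63/26; mL+mR=-66/13 → advance -1; mR−mL=3/13 → turn +1·90°
n=5: pose=(-5,6,E); sL=120/53, sR=120/53; mL=-180/53, mR=-60/53; mL+mR=-240/53 → advance -1; mR−mL=120/53 → turn +1·90°
n=6: pose=(-6,6,N); sL=60/61, sR=12/5; mL=-882/305, mR=66/305; mL+mR=-816/305 → advance -1; mR−mL=948/305 → turn +1·90°

0 3 15/13 -69/26 -63/26 -5 5 S
1 120/53 120/53 -180/53 -60/53 -5 6 E
2 60/61 12/5 -882/305 66/305 -6 6 N
3 120/109 120/101 -19140/11009 -5580/11009 -6 5 W
4 3 15/13 -69/26 -63/26 -5 5 S
5 120/53 120/53 -180/53 -60/53 -5 6 E
6 60/61 12/5 -882/305 66/305 -6 6 N
final -6 5 W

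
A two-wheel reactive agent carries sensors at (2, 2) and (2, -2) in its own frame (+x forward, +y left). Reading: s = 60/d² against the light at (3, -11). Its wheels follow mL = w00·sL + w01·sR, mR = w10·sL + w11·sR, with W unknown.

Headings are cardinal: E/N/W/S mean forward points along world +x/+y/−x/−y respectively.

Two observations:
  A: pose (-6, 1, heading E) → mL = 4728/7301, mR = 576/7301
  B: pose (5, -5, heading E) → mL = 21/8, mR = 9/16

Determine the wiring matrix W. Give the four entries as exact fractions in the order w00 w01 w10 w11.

obs A: pose=(-6,1,E) → sL=12/49, sR=60/149, mL=4728/7301, mR=576/7301
obs B: pose=(5,-5,E) → sL=3/4, sR=15/8, mL=21/8, mR=9/16
sensor matrix S = [[12/49, 60/149], [3/4, 15/8]]; det S = 2295/14602
solve [mL_A; mL_B] = S·[w00; w01] and [mR_A; mR_B] = S·[w10; w11]:
  w00 = 1, w01 = 1, w10 = -1/2, w11 = 1/2

1 1 -1/2 1/2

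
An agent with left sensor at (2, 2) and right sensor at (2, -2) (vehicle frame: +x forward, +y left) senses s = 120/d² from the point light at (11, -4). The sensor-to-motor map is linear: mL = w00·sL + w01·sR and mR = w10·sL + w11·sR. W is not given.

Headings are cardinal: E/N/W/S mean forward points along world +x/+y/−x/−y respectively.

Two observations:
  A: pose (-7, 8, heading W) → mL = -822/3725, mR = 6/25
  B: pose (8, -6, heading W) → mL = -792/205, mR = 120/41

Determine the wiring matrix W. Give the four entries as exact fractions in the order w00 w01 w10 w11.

-1/2 -1/2 1 0

obs A: pose=(-7,8,W) → sL=6/25, sR=30/149, mL=-822/3725, mR=6/25
obs B: pose=(8,-6,W) → sL=120/41, sR=24/5, mL=-792/205, mR=120/41
sensor matrix S = [[6/25, 30/149], [120/41, 24/5]]; det S = 429696/763625
solve [mL_A; mL_B] = S·[w00; w01] and [mR_A; mR_B] = S·[w10; w11]:
  w00 = -1/2, w01 = -1/2, w10 = 1, w11 = 0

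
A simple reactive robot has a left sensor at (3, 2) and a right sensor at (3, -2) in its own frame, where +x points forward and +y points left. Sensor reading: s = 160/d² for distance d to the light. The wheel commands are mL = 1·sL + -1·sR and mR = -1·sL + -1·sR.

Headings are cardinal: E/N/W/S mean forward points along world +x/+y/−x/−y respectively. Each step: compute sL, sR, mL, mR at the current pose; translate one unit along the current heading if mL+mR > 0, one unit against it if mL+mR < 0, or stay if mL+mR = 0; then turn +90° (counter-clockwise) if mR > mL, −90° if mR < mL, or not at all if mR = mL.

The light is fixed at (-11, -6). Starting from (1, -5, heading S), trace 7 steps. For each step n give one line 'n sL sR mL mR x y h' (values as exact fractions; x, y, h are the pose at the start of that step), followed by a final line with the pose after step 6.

n=0: pose=(1,-5,S); sL=4/5, sR=20/13; mL=-48/65, mR=-152/65; mL+mR=-40/13 → advance -1; mR−mL=-8/5 → turn -1·90°
n=1: pose=(1,-4,W); sL=160/81, sR=160/97; mL=2560/7857, mR=-28480/7857; mL+mR=-320/97 → advance -1; mR−mL=-320/81 → turn -1·90°
n=2: pose=(2,-4,N); sL=80/73, sR=16/25; mL=832/1825, mR=-3168/1825; mL+mR=-32/25 → advance -1; mR−mL=-160/73 → turn -1·90°
n=3: pose=(2,-5,E); sL=32/53, sR=160/257; mL=-256/13621, mR=-16704/13621; mL+mR=-320/257 → advance -1; mR−mL=-64/53 → turn -1·90°
n=4: pose=(1,-5,S); sL=4/5, sR=20/13; mL=-48/65, mR=-152/65; mL+mR=-40/13 → advance -1; mR−mL=-8/5 → turn -1·90°
n=5: pose=(1,-4,W); sL=160/81, sR=160/97; mL=2560/7857, mR=-28480/7857; mL+mR=-320/97 → advance -1; mR−mL=-320/81 → turn -1·90°
n=6: pose=(2,-4,N); sL=80/73, sR=16/25; mL=832/1825, mR=-3168/1825; mL+mR=-32/25 → advance -1; mR−mL=-160/73 → turn -1·90°

0 4/5 20/13 -48/65 -152/65 1 -5 S
1 160/81 160/97 2560/7857 -28480/7857 1 -4 W
2 80/73 16/25 832/1825 -3168/1825 2 -4 N
3 32/53 160/257 -256/13621 -16704/13621 2 -5 E
4 4/5 20/13 -48/65 -152/65 1 -5 S
5 160/81 160/97 2560/7857 -28480/7857 1 -4 W
6 80/73 16/25 832/1825 -3168/1825 2 -4 N
final 2 -5 E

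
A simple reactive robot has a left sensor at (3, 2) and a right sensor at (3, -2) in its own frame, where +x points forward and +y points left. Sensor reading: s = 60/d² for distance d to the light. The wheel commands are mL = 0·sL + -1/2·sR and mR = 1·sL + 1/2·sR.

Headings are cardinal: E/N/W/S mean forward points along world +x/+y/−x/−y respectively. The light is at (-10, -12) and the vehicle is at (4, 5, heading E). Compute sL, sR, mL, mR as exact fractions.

6/65 30/257 -15/257 2517/16705

left sensor world pos  = (7, 7); dL² = 650
right sensor world pos = (7, 3); dR² = 514
sL = 60/650 = 6/65
sR = 60/514 = 30/257
mL = 0·sL + -1/2·sR = -15/257
mR = 1·sL + 1/2·sR = 2517/16705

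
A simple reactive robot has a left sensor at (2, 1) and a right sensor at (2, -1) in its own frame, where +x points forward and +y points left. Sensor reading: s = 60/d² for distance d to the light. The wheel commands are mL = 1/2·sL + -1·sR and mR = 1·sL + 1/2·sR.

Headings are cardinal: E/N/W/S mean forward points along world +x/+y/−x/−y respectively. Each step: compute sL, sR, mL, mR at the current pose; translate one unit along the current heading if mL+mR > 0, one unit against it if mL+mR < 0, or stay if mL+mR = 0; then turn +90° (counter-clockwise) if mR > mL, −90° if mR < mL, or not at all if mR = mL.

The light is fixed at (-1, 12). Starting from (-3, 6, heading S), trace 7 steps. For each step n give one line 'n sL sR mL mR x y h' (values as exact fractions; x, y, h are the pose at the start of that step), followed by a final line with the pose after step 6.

0 12/13 60/73 -342/949 1266/949 -3 6 S
1 5/3 15/16 -5/48 205/96 -3 5 E
2 60/29 12/5 -198/145 474/145 -2 5 N
3 30/29 30/17 -615/493 945/493 -2 6 W
4 12/13 60/73 -342/949 1266/949 -3 6 S
5 5/3 15/16 -5/48 205/96 -3 5 E
6 60/29 12/5 -198/145 474/145 -2 5 N
final -2 6 W

n=0: pose=(-3,6,S); sL=12/13, sR=60/73; mL=-342/949, mR=1266/949; mL+mR=924/949 → advance +1; mR−mL=1608/949 → turn +1·90°
n=1: pose=(-3,5,E); sL=5/3, sR=15/16; mL=-5/48, mR=205/96; mL+mR=65/32 → advance +1; mR−mL=215/96 → turn +1·90°
n=2: pose=(-2,5,N); sL=60/29, sR=12/5; mL=-198/145, mR=474/145; mL+mR=276/145 → advance +1; mR−mL=672/145 → turn +1·90°
n=3: pose=(-2,6,W); sL=30/29, sR=30/17; mL=-615/493, mR=945/493; mL+mR=330/493 → advance +1; mR−mL=1560/493 → turn +1·90°
n=4: pose=(-3,6,S); sL=12/13, sR=60/73; mL=-342/949, mR=1266/949; mL+mR=924/949 → advance +1; mR−mL=1608/949 → turn +1·90°
n=5: pose=(-3,5,E); sL=5/3, sR=15/16; mL=-5/48, mR=205/96; mL+mR=65/32 → advance +1; mR−mL=215/96 → turn +1·90°
n=6: pose=(-2,5,N); sL=60/29, sR=12/5; mL=-198/145, mR=474/145; mL+mR=276/145 → advance +1; mR−mL=672/145 → turn +1·90°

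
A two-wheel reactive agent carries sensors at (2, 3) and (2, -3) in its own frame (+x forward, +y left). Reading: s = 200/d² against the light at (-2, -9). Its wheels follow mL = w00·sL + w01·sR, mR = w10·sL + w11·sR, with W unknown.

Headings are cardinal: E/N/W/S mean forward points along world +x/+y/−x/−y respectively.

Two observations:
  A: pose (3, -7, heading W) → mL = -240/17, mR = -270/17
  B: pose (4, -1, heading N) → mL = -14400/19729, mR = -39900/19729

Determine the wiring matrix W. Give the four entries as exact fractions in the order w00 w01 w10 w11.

obs A: pose=(3,-7,W) → sL=20, sR=100/17, mL=-240/17, mR=-270/17
obs B: pose=(4,-1,N) → sL=200/109, sR=200/181, mL=-14400/19729, mR=-39900/19729
sensor matrix S = [[20, 100/17], [200/109, 200/181]]; det S = 3792000/335393
solve [mL_A; mL_B] = S·[w00; w01] and [mR_A; mR_B] = S·[w10; w11]:
  w00 = -1, w01 = 1, w10 = -1/2, w11 = -1

-1 1 -1/2 -1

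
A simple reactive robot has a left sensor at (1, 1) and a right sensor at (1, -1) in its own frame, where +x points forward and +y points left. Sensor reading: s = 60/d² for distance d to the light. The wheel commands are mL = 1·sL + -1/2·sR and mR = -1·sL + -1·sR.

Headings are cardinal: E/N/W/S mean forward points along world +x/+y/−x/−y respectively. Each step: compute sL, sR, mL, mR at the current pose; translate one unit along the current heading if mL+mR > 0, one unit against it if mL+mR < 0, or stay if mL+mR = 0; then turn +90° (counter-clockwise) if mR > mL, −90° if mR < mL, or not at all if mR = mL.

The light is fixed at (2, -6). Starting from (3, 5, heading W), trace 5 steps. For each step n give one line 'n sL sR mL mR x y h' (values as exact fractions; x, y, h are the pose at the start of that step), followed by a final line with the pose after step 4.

0 3/5 5/12 47/120 -61/60 3 5 W
1 12/29 20/51 322/1479 -1192/1479 4 5 N
2 6/13 2/3 5/39 -44/39 4 4 E
3 12/17 20/27 154/459 -664/459 3 4 S
4 3/5 5/12 47/120 -61/60 3 5 W
final 4 5 N

n=0: pose=(3,5,W); sL=3/5, sR=5/12; mL=47/120, mR=-61/60; mL+mR=-5/8 → advance -1; mR−mL=-169/120 → turn -1·90°
n=1: pose=(4,5,N); sL=12/29, sR=20/51; mL=322/1479, mR=-1192/1479; mL+mR=-10/17 → advance -1; mR−mL=-1514/1479 → turn -1·90°
n=2: pose=(4,4,E); sL=6/13, sR=2/3; mL=5/39, mR=-44/39; mL+mR=-1 → advance -1; mR−mL=-49/39 → turn -1·90°
n=3: pose=(3,4,S); sL=12/17, sR=20/27; mL=154/459, mR=-664/459; mL+mR=-10/9 → advance -1; mR−mL=-818/459 → turn -1·90°
n=4: pose=(3,5,W); sL=3/5, sR=5/12; mL=47/120, mR=-61/60; mL+mR=-5/8 → advance -1; mR−mL=-169/120 → turn -1·90°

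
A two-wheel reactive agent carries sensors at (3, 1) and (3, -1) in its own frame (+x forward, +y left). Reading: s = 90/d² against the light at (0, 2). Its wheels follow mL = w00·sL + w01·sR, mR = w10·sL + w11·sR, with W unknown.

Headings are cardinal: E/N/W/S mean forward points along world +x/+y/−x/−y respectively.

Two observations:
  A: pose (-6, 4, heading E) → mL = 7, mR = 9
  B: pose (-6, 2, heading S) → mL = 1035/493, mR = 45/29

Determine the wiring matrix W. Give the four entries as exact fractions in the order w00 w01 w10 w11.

obs A: pose=(-6,4,E) → sL=5, sR=9, mL=7, mR=9
obs B: pose=(-6,2,S) → sL=45/17, sR=45/29, mL=1035/493, mR=45/29
sensor matrix S = [[5, 9], [45/17, 45/29]]; det S = -7920/493
solve [mL_A; mL_B] = S·[w00; w01] and [mR_A; mR_B] = S·[w10; w11]:
  w00 = 1/2, w01 = 1/2, w10 = 0, w11 = 1

1/2 1/2 0 1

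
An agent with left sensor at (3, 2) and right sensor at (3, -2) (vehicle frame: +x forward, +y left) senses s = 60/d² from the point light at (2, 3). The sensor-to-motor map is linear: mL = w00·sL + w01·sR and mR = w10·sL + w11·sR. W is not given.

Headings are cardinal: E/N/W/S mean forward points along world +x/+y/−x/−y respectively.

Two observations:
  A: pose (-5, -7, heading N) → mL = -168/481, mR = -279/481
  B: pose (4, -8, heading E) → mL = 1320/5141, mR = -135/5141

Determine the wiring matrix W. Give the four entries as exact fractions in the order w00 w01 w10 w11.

obs A: pose=(-5,-7,N) → sL=6/13, sR=30/37, mL=-168/481, mR=-279/481
obs B: pose=(4,-8,E) → sL=30/53, sR=30/97, mL=1320/5141, mR=-135/5141
sensor matrix S = [[6/13, 30/37], [30/53, 30/97]]; det S = -781920/2472821
solve [mL_A; mL_B] = S·[w00; w01] and [mR_A; mR_B] = S·[w10; w11]:
  w00 = 1, w01 = -1, w10 = 1/2, w11 = -1

1 -1 1/2 -1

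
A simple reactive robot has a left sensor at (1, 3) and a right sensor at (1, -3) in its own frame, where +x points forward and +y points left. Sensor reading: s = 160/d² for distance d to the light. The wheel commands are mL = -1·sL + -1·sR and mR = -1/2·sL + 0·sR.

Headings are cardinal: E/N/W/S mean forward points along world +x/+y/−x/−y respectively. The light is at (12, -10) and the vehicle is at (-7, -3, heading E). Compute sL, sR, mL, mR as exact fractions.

left sensor world pos  = (-6, 0); dL² = 424
right sensor world pos = (-6, -6); dR² = 340
sL = 160/424 = 20/53
sR = 160/340 = 8/17
mL = -1·sL + -1·sR = -764/901
mR = -1/2·sL + 0·sR = -10/53

20/53 8/17 -764/901 -10/53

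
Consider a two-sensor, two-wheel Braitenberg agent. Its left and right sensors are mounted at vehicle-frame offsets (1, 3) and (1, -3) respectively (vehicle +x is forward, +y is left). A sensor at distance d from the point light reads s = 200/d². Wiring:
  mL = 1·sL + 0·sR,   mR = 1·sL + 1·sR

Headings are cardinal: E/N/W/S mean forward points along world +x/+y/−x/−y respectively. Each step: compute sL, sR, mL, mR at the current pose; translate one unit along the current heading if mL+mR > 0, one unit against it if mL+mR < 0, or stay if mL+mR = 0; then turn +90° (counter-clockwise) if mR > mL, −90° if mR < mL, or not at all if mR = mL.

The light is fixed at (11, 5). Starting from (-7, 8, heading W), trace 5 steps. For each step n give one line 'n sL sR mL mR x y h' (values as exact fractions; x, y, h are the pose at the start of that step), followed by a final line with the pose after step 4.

n=0: pose=(-7,8,W); sL=200/361, sR=200/397; mL=200/361, mR=151600/143317; mL+mR=231000/143317 → advance +1; mR−mL=200/397 → turn +1·90°
n=1: pose=(-8,8,S); sL=10/13, sR=25/61; mL=10/13, mR=935/793; mL+mR=1545/793 → advance +1; mR−mL=25/61 → turn +1·90°
n=2: pose=(-8,7,E); sL=200/349, sR=8/13; mL=200/349, mR=5392/4537; mL+mR=7992/4537 → advance +1; mR−mL=8/13 → turn +1·90°
n=3: pose=(-7,7,N); sL=4/9, sR=100/117; mL=4/9, mR=152/117; mL+mR=68/39 → advance +1; mR−mL=100/117 → turn +1·90°
n=4: pose=(-7,8,W); sL=200/361, sR=200/397; mL=200/361, mR=151600/143317; mL+mR=231000/143317 → advance +1; mR−mL=200/397 → turn +1·90°

0 200/361 200/397 200/361 151600/143317 -7 8 W
1 10/13 25/61 10/13 935/793 -8 8 S
2 200/349 8/13 200/349 5392/4537 -8 7 E
3 4/9 100/117 4/9 152/117 -7 7 N
4 200/361 200/397 200/361 151600/143317 -7 8 W
final -8 8 S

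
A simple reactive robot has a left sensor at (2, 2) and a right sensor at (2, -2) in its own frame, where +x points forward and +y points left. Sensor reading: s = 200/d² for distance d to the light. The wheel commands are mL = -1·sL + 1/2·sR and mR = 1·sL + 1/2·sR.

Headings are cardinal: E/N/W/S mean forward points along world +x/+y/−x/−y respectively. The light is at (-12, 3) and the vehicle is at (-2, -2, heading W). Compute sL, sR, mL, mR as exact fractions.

200/113 200/73 -3300/8249 25900/8249

left sensor world pos  = (-4, -4); dL² = 113
right sensor world pos = (-4, 0); dR² = 73
sL = 200/113 = 200/113
sR = 200/73 = 200/73
mL = -1·sL + 1/2·sR = -3300/8249
mR = 1·sL + 1/2·sR = 25900/8249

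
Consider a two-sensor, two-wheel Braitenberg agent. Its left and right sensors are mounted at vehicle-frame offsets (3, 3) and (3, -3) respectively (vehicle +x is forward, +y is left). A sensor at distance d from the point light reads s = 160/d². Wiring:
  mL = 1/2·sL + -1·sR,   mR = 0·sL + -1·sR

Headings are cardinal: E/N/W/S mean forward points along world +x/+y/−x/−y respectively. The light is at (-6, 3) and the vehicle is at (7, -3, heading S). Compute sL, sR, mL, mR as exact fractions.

160/337 160/181 -39440/60997 -160/181

left sensor world pos  = (10, -6); dL² = 337
right sensor world pos = (4, -6); dR² = 181
sL = 160/337 = 160/337
sR = 160/181 = 160/181
mL = 1/2·sL + -1·sR = -39440/60997
mR = 0·sL + -1·sR = -160/181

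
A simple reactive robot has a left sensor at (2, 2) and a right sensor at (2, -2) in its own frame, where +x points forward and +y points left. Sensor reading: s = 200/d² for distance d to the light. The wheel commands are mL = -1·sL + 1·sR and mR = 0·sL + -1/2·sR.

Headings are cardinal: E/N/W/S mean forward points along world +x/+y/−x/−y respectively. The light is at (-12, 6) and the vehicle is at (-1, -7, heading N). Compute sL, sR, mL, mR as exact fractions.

left sensor world pos  = (-3, -5); dL² = 202
right sensor world pos = (1, -5); dR² = 290
sL = 200/202 = 100/101
sR = 200/290 = 20/29
mL = -1·sL + 1·sR = -880/2929
mR = 0·sL + -1/2·sR = -10/29

100/101 20/29 -880/2929 -10/29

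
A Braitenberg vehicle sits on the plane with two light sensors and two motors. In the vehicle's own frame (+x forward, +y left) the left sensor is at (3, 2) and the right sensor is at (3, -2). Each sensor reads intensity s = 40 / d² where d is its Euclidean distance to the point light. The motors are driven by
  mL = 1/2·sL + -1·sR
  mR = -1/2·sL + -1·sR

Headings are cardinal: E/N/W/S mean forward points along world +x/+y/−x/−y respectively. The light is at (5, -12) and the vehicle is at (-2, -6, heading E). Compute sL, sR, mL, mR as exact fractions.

left sensor world pos  = (1, -4); dL² = 80
right sensor world pos = (1, -8); dR² = 32
sL = 40/80 = 1/2
sR = 40/32 = 5/4
mL = 1/2·sL + -1·sR = -1
mR = -1/2·sL + -1·sR = -3/2

1/2 5/4 -1 -3/2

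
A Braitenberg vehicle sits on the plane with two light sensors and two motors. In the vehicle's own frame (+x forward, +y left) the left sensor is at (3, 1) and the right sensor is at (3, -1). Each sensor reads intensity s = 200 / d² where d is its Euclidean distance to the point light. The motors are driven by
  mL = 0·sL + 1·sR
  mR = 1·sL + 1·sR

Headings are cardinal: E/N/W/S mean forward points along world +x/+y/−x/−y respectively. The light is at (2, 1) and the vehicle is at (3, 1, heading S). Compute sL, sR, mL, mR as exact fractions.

200/13 200/9 200/9 4400/117

left sensor world pos  = (4, -2); dL² = 13
right sensor world pos = (2, -2); dR² = 9
sL = 200/13 = 200/13
sR = 200/9 = 200/9
mL = 0·sL + 1·sR = 200/9
mR = 1·sL + 1·sR = 4400/117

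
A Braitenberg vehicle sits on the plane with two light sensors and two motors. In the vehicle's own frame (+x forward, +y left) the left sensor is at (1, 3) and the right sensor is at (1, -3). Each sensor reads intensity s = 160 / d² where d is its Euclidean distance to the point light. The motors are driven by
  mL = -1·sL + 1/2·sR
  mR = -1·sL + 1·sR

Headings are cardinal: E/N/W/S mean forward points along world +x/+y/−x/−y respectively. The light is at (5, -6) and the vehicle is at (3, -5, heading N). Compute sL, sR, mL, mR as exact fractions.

160/29 32 304/29 768/29

left sensor world pos  = (0, -4); dL² = 29
right sensor world pos = (6, -4); dR² = 5
sL = 160/29 = 160/29
sR = 160/5 = 32
mL = -1·sL + 1/2·sR = 304/29
mR = -1·sL + 1·sR = 768/29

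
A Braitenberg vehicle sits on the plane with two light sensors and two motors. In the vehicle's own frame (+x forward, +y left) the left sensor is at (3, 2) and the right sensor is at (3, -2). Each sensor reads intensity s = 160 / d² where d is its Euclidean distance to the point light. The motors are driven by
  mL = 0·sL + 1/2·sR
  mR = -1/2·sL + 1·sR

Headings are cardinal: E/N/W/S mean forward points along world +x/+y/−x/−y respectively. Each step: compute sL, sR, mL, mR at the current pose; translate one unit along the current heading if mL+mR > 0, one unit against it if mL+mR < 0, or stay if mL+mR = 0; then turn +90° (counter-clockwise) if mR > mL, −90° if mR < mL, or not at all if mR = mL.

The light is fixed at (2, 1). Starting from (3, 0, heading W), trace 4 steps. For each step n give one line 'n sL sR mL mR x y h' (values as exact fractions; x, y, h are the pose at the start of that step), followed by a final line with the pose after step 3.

n=0: pose=(3,0,W); sL=160/13, sR=32; mL=16, mR=336/13; mL+mR=544/13 → advance +1; mR−mL=128/13 → turn +1·90°
n=1: pose=(2,0,S); sL=8, sR=8; mL=4, mR=4; mL+mR=8 → advance +1; mR−mL=0 → turn +0·90°
n=2: pose=(2,-1,S); sL=160/29, sR=160/29; mL=80/29, mR=80/29; mL+mR=160/29 → advance +1; mR−mL=0 → turn +0·90°
n=3: pose=(2,-2,S); sL=4, sR=4; mL=2, mR=2; mL+mR=4 → advance +1; mR−mL=0 → turn +0·90°

0 160/13 32 16 336/13 3 0 W
1 8 8 4 4 2 0 S
2 160/29 160/29 80/29 80/29 2 -1 S
3 4 4 2 2 2 -2 S
final 2 -3 S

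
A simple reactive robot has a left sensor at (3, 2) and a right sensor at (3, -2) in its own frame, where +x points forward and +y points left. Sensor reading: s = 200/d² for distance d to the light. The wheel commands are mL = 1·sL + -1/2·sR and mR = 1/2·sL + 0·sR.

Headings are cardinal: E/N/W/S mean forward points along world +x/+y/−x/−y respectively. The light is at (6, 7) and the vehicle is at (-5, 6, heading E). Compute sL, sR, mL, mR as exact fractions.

left sensor world pos  = (-2, 8); dL² = 65
right sensor world pos = (-2, 4); dR² = 73
sL = 200/65 = 40/13
sR = 200/73 = 200/73
mL = 1·sL + -1/2·sR = 1620/949
mR = 1/2·sL + 0·sR = 20/13

40/13 200/73 1620/949 20/13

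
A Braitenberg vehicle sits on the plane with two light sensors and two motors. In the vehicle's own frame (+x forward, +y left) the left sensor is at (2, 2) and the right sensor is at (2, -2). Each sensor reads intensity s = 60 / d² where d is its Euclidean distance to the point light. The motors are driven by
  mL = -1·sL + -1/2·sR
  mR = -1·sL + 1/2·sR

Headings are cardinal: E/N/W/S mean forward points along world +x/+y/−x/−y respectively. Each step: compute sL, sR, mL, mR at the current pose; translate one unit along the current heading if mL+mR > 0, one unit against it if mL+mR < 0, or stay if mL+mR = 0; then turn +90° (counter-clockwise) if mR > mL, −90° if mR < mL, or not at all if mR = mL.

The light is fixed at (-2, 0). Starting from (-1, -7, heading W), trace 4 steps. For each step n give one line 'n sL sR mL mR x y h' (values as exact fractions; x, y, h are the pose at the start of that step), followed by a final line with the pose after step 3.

0 30/41 30/13 -1005/533 225/533 -1 -7 W
1 60/97 20/27 -2590/2619 -650/2619 0 -7 S
2 15/8 3/4 -9/4 -3/2 0 -6 E
3 60/17 12/5 -402/85 -198/85 -1 -6 N
final -1 -7 W

n=0: pose=(-1,-7,W); sL=30/41, sR=30/13; mL=-1005/533, mR=225/533; mL+mR=-60/41 → advance -1; mR−mL=30/13 → turn +1·90°
n=1: pose=(0,-7,S); sL=60/97, sR=20/27; mL=-2590/2619, mR=-650/2619; mL+mR=-120/97 → advance -1; mR−mL=20/27 → turn +1·90°
n=2: pose=(0,-6,E); sL=15/8, sR=3/4; mL=-9/4, mR=-3/2; mL+mR=-15/4 → advance -1; mR−mL=3/4 → turn +1·90°
n=3: pose=(-1,-6,N); sL=60/17, sR=12/5; mL=-402/85, mR=-198/85; mL+mR=-120/17 → advance -1; mR−mL=12/5 → turn +1·90°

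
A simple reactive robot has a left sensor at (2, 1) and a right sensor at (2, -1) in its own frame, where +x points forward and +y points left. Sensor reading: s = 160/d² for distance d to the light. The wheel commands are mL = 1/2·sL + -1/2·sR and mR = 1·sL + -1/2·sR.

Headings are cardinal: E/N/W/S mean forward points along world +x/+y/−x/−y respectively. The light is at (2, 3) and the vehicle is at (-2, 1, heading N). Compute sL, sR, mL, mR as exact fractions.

left sensor world pos  = (-3, 3); dL² = 25
right sensor world pos = (-1, 3); dR² = 9
sL = 160/25 = 32/5
sR = 160/9 = 160/9
mL = 1/2·sL + -1/2·sR = -256/45
mR = 1·sL + -1/2·sR = -112/45

32/5 160/9 -256/45 -112/45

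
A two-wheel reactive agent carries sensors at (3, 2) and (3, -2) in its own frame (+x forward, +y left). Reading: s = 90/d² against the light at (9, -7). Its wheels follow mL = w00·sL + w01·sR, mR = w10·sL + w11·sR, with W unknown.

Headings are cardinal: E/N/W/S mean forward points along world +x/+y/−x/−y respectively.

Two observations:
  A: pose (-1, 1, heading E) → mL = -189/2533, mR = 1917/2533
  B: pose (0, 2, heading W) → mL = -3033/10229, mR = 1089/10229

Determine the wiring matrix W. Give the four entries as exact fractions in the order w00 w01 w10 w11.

-1 1/2 -1/2 1

obs A: pose=(-1,1,E) → sL=90/149, sR=18/17, mL=-189/2533, mR=1917/2533
obs B: pose=(0,2,W) → sL=90/193, sR=18/53, mL=-3033/10229, mR=1089/10229
sensor matrix S = [[90/149, 18/17], [90/193, 18/53]]; det S = -7477920/25910057
solve [mL_A; mL_B] = S·[w00; w01] and [mR_A; mR_B] = S·[w10; w11]:
  w00 = -1, w01 = 1/2, w10 = -1/2, w11 = 1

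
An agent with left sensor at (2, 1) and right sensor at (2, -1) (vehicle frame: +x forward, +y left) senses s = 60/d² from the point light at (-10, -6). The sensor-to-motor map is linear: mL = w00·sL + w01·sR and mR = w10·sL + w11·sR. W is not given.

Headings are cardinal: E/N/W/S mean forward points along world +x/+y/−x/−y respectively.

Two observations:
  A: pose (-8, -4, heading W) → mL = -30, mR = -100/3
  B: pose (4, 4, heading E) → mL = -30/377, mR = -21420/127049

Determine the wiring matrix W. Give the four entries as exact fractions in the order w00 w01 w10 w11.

-1/2 0 -1/2 -1/2

obs A: pose=(-8,-4,W) → sL=60, sR=20/3, mL=-30, mR=-100/3
obs B: pose=(4,4,E) → sL=60/377, sR=60/337, mL=-30/377, mR=-21420/127049
sensor matrix S = [[60, 20/3], [60/377, 60/337]]; det S = 1222400/127049
solve [mL_A; mL_B] = S·[w00; w01] and [mR_A; mR_B] = S·[w10; w11]:
  w00 = -1/2, w01 = 0, w10 = -1/2, w11 = -1/2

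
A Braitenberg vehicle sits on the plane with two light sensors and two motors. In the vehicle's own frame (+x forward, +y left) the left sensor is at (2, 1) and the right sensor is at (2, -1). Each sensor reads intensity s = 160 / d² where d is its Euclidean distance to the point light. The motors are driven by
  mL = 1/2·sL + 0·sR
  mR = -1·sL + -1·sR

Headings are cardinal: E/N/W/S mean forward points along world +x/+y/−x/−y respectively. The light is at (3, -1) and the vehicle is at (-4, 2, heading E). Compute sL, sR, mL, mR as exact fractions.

left sensor world pos  = (-2, 3); dL² = 41
right sensor world pos = (-2, 1); dR² = 29
sL = 160/41 = 160/41
sR = 160/29 = 160/29
mL = 1/2·sL + 0·sR = 80/41
mR = -1·sL + -1·sR = -11200/1189

160/41 160/29 80/41 -11200/1189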